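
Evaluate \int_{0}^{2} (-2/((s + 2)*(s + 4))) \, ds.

Factor the denominator: s**2 + 6*s + 8 = (s + 4)(s + 2).
Partial fractions: -2/((s + 2)*(s + 4)) = 1/(s + 4) - 1/(s + 2).
An antiderivative is F(s) = -log(s + 2) + log(s + 4).
Then F(2) - F(0) = (log(3/2)) - (log(2)) = log(3/4).

log(3/4)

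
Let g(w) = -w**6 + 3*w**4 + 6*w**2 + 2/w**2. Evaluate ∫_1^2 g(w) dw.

By the power rule, an antiderivative is F(w) = -w**7/7 + 3*w**5/5 + 2*w**3 - 2/w.
Then F(2) - F(1) = (557/35) - (16/35) = 541/35.

541/35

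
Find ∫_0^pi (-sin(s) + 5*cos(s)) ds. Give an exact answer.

-2

An antiderivative is F(s) = 5*sin(s) + cos(s).
Then F(pi) - F(0) = (-1) - (1) = -2.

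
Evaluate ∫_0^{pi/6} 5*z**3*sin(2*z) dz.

Integrate by parts 3 times (u = z^3, dv = 5*sin(2*z) dz).
An antiderivative is F(z) = -5*z**3*cos(2*z)/2 + 15*z**2*sin(2*z)/4 + 15*z*cos(2*z)/4 - 15*sin(2*z)/8.
Then F(pi/6) - F(0) = (-15*sqrt(3)/16 - 5*pi**3/864 + 5*sqrt(3)*pi**2/96 + 5*pi/16) - (0) = -15*sqrt(3)/16 - 5*pi**3/864 + 5*sqrt(3)*pi**2/96 + 5*pi/16.

-15*sqrt(3)/16 - 5*pi**3/864 + 5*sqrt(3)*pi**2/96 + 5*pi/16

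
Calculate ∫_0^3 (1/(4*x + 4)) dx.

log(2)/2

An antiderivative is F(x) = log(4*x + 4)/4.
Then F(3) - F(0) = (log(2)) - (log(2)/2) = log(2)/2.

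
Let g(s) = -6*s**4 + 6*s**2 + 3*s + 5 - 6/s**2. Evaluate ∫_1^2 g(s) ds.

-167/10

By the power rule, an antiderivative is F(s) = -6*s**5/5 + 2*s**3 + 3*s**2/2 + 5*s + 6/s.
Then F(2) - F(1) = (-17/5) - (133/10) = -167/10.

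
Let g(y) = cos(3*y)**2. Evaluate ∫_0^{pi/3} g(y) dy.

pi/6

Use the identity cos^2(3*y) = (1 + cos(6*y))/2.
An antiderivative is F(y) = y/2 + sin(6*y)/12.
Then F(pi/3) - F(0) = (pi/6) - (0) = pi/6.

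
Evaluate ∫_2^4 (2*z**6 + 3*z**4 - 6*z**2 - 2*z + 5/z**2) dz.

By the power rule, an antiderivative is F(z) = 2*z**7/7 + 3*z**5/5 - 2*z**3 - z**2 - 5/z.
Then F(4) - F(2) = (721041/140) - (2329/70) = 716383/140.

716383/140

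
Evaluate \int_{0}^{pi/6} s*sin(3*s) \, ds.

1/9

Integrate by parts once (u = s, dv = sin(3*s) ds).
An antiderivative is F(s) = -s*cos(3*s)/3 + sin(3*s)/9.
Then F(pi/6) - F(0) = (1/9) - (0) = 1/9.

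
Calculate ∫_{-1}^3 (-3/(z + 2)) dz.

-3*log(5)

An antiderivative is F(z) = -3*log(z + 2).
Then F(3) - F(-1) = (-3*log(5)) - (0) = -3*log(5).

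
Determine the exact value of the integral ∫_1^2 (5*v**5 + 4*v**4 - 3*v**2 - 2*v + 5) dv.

723/10

By the power rule, an antiderivative is F(v) = 5*v**6/6 + 4*v**5/5 - v**3 - v**2 + 5*v.
Then F(2) - F(1) = (1154/15) - (139/30) = 723/10.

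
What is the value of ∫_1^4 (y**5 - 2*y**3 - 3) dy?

546

By the power rule, an antiderivative is F(y) = y**6/6 - y**4/2 - 3*y.
Then F(4) - F(1) = (1628/3) - (-10/3) = 546.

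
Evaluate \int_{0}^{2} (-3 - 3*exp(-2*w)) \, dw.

-15/2 + 3*exp(-4)/2

An antiderivative is F(w) = -3*w + 3*exp(-2*w)/2.
Then F(2) - F(0) = (-6 + 3*exp(-4)/2) - (3/2) = -15/2 + 3*exp(-4)/2.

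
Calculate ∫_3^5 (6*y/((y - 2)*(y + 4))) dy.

-4*log(7) + 10*log(3)

Factor the denominator: y**2 + 2*y - 8 = (y + 4)(y - 2).
Partial fractions: 6*y/((y - 2)*(y + 4)) = 4/(y + 4) + 2/(y - 2).
An antiderivative is F(y) = 2*log(y - 2) + 4*log(y + 4).
Then F(5) - F(3) = (10*log(3)) - (4*log(7)) = -4*log(7) + 10*log(3).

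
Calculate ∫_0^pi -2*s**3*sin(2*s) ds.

pi*(-3/2 + pi**2)

Integrate by parts 3 times (u = s^3, dv = -2*sin(2*s) ds).
An antiderivative is F(s) = s**3*cos(2*s) - 3*s**2*sin(2*s)/2 - 3*s*cos(2*s)/2 + 3*sin(2*s)/4.
Then F(pi) - F(0) = (pi*(-3/2 + pi**2)) - (0) = pi*(-3/2 + pi**2).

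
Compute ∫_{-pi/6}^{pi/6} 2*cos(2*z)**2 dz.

Use the identity cos^2(2*z) = (1 + cos(4*z))/2.
An antiderivative is F(z) = z + sin(4*z)/4.
Then F(pi/6) - F(-pi/6) = (sqrt(3)/8 + pi/6) - (-pi/6 - sqrt(3)/8) = sqrt(3)/4 + pi/3.

sqrt(3)/4 + pi/3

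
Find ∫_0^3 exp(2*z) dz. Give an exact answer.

-1/2 + exp(6)/2

An antiderivative is F(z) = exp(2*z)/2.
Then F(3) - F(0) = (exp(6)/2) - (1/2) = -1/2 + exp(6)/2.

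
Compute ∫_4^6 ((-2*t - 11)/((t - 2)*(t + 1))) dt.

Factor the denominator: t**2 - t - 2 = (t + 1)(t - 2).
Partial fractions: (-2*t - 11)/((t - 2)*(t + 1)) = 3/(t + 1) - 5/(t - 2).
An antiderivative is F(t) = -5*log(t - 2) + 3*log(t + 1).
Then F(6) - F(4) = (-10*log(2) + 3*log(7)) - (-5*log(2) + 3*log(5)) = -3*log(5) - 5*log(2) + 3*log(7).

-3*log(5) - 5*log(2) + 3*log(7)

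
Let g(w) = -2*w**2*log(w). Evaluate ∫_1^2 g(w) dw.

Integrate by parts once (u = ln w, dv = -2*w**2 dw).
An antiderivative is F(w) = -2*w**3*(3*log(w) - 1)/9.
Then F(2) - F(1) = (16/9 - 16*log(2)/3) - (2/9) = 14/9 - 16*log(2)/3.

14/9 - 16*log(2)/3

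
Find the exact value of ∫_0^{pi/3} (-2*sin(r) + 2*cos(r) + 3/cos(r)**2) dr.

-1 + 4*sqrt(3)

An antiderivative is F(r) = 2*sin(r) + 2*cos(r) + 3*tan(r).
Then F(pi/3) - F(0) = (1 + 4*sqrt(3)) - (2) = -1 + 4*sqrt(3).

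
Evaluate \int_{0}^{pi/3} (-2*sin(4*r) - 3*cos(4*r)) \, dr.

An antiderivative is F(r) = -3*sin(4*r)/4 + cos(4*r)/2.
Then F(pi/3) - F(0) = (-1/4 + 3*sqrt(3)/8) - (1/2) = -3/4 + 3*sqrt(3)/8.

-3/4 + 3*sqrt(3)/8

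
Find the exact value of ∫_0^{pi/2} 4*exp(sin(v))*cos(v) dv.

-4 + 4*E

Let u = sin(v), so du = cos(v) dv. When v = 0, u = 0; when v = pi/2, u = 1.
The integral becomes 4·∫ exp(u) du from 0 to 1, with antiderivative 4*exp(u).
Back in v: F(v) = 4*exp(sin(v)).
Then F(pi/2) - F(0) = (4*E) - (4) = -4 + 4*E.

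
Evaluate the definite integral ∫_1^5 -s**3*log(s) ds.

Integrate by parts once (u = ln s, dv = -s**3 ds).
An antiderivative is F(s) = -s**4*(4*log(s) - 1)/16.
Then F(5) - F(1) = (625/16 - 625*log(5)/4) - (1/16) = 39 - 625*log(5)/4.

39 - 625*log(5)/4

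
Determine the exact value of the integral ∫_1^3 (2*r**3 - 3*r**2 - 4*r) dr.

-2

By the power rule, an antiderivative is F(r) = r**4/2 - r**3 - 2*r**2.
Then F(3) - F(1) = (-9/2) - (-5/2) = -2.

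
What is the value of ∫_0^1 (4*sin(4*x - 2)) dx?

Let u = 4*x - 2, so du = 4 dx. When x = 0, u = -2; when x = 1, u = 2.
The integral becomes ∫ sin(u) du from -2 to 2, with antiderivative -cos(u).
Back in x: F(x) = -cos(4*x - 2).
Then F(1) - F(0) = (-cos(2)) - (-cos(2)) = 0.

0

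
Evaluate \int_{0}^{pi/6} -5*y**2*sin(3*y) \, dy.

10/27 - 5*pi/27

Integrate by parts twice (u = y^2, dv = -5*sin(3*y) dy).
An antiderivative is F(y) = 5*y**2*cos(3*y)/3 - 10*y*sin(3*y)/9 - 10*cos(3*y)/27.
Then F(pi/6) - F(0) = (-5*pi/27) - (-10/27) = 10/27 - 5*pi/27.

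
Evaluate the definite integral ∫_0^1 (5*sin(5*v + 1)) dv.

Let u = 5*v + 1, so du = 5 dv. When v = 0, u = 1; when v = 1, u = 6.
The integral becomes ∫ sin(u) du from 1 to 6, with antiderivative -cos(u).
Back in v: F(v) = -cos(5*v + 1).
Then F(1) - F(0) = (-cos(6)) - (-cos(1)) = -cos(6) + cos(1).

-cos(6) + cos(1)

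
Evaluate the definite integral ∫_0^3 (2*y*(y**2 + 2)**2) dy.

Let u = y**2 + 2, so du = 2*y dy. When y = 0, u = 2; when y = 3, u = 11.
The integral becomes ∫ u**2 du from 2 to 11, with antiderivative u**3/3.
Back in y: F(y) = (y**2 + 2)**3/3.
Then F(3) - F(0) = (1331/3) - (8/3) = 441.

441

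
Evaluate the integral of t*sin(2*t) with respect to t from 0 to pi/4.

Integrate by parts once (u = t, dv = sin(2*t) dt).
An antiderivative is F(t) = -t*cos(2*t)/2 + sin(2*t)/4.
Then F(pi/4) - F(0) = (1/4) - (0) = 1/4.

1/4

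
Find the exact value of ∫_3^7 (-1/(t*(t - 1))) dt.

log(7/9)

Factor the denominator: t**2 - t = t(t - 1).
Partial fractions: -1/(t*(t - 1)) = 1/t - 1/(t - 1).
An antiderivative is F(t) = log(t) - log(t - 1).
Then F(7) - F(3) = (log(7/6)) - (log(3/2)) = log(7/9).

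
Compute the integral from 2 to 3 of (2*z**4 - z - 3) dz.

By the power rule, an antiderivative is F(z) = 2*z**5/5 - z**2/2 - 3*z.
Then F(3) - F(2) = (837/10) - (24/5) = 789/10.

789/10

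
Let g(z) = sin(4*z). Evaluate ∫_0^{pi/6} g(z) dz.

3/8

An antiderivative is F(z) = -cos(4*z)/4.
Then F(pi/6) - F(0) = (1/8) - (-1/4) = 3/8.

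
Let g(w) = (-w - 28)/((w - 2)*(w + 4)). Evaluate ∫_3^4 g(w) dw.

-4*log(7) + 7*log(2)

Factor the denominator: w**2 + 2*w - 8 = (w + 4)(w - 2).
Partial fractions: (-w - 28)/((w - 2)*(w + 4)) = 4/(w + 4) - 5/(w - 2).
An antiderivative is F(w) = -5*log(w - 2) + 4*log(w + 4).
Then F(4) - F(3) = (7*log(2)) - (4*log(7)) = -4*log(7) + 7*log(2).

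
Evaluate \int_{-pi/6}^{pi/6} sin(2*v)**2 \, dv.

Use the identity sin^2(2*v) = (1 - cos(4*v))/2.
An antiderivative is F(v) = v/2 - sin(4*v)/8.
Then F(pi/6) - F(-pi/6) = (-sqrt(3)/16 + pi/12) - (-pi/12 + sqrt(3)/16) = -sqrt(3)/8 + pi/6.

-sqrt(3)/8 + pi/6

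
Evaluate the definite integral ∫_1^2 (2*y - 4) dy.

By the power rule, an antiderivative is F(y) = y**2 - 4*y.
Then F(2) - F(1) = (-4) - (-3) = -1.

-1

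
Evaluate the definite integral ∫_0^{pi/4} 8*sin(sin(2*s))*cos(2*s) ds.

4 - 4*cos(1)

Let u = sin(2*s), so du = 2*cos(2*s) ds. When s = 0, u = 0; when s = pi/4, u = 1.
The integral becomes 4·∫ sin(u) du from 0 to 1, with antiderivative -4*cos(u).
Back in s: F(s) = -4*cos(sin(2*s)).
Then F(pi/4) - F(0) = (-4*cos(1)) - (-4) = 4 - 4*cos(1).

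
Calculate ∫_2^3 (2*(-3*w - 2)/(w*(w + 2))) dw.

Factor the denominator: w**2 + 2*w = (w + 2)w.
Partial fractions: 2*(-3*w - 2)/(w*(w + 2)) = -4/(w + 2) - 2/w.
An antiderivative is F(w) = -2*log(w) - 4*log(w + 2).
Then F(3) - F(2) = (-4*log(5) - 2*log(3)) - (-10*log(2)) = -4*log(5) - 2*log(3) + 10*log(2).

-4*log(5) - 2*log(3) + 10*log(2)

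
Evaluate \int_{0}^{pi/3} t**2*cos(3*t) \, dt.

-2*pi/27

Integrate by parts twice (u = t^2, dv = cos(3*t) dt).
An antiderivative is F(t) = t**2*sin(3*t)/3 + 2*t*cos(3*t)/9 - 2*sin(3*t)/27.
Then F(pi/3) - F(0) = (-2*pi/27) - (0) = -2*pi/27.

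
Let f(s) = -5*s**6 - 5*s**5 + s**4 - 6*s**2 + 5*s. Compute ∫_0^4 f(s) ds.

-1574936/105

By the power rule, an antiderivative is F(s) = -5*s**7/7 - 5*s**6/6 + s**5/5 - 2*s**3 + 5*s**2/2.
Then F(4) - F(0) = (-1574936/105) - (0) = -1574936/105.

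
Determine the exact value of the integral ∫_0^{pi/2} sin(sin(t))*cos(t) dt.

Let u = sin(t), so du = cos(t) dt. When t = 0, u = 0; when t = pi/2, u = 1.
The integral becomes ∫ sin(u) du from 0 to 1, with antiderivative -cos(u).
Back in t: F(t) = -cos(sin(t)).
Then F(pi/2) - F(0) = (-cos(1)) - (-1) = 1 - cos(1).

1 - cos(1)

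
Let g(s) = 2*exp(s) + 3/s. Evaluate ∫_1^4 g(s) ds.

-2*exp(1) + 6*log(2) + 2*exp(4)

An antiderivative is F(s) = 2*exp(s) + 3*log(s).
Then F(4) - F(1) = (log(64) + 2*exp(4)) - (2*exp(1)) = -2*exp(1) + 6*log(2) + 2*exp(4).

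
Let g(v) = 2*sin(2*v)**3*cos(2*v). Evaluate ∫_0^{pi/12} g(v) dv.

Let u = sin(2*v), so du = 2*cos(2*v) dv. When v = 0, u = 0; when v = pi/12, u = 1/2.
The integral becomes ∫ u**3 du from 0 to 1/2, with antiderivative u**4/4.
Back in v: F(v) = sin(2*v)**4/4.
Then F(pi/12) - F(0) = (1/64) - (0) = 1/64.

1/64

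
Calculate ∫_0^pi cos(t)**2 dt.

Use the identity cos^2(t) = (1 + cos(2*t))/2.
An antiderivative is F(t) = t/2 + sin(2*t)/4.
Then F(pi) - F(0) = (pi/2) - (0) = pi/2.

pi/2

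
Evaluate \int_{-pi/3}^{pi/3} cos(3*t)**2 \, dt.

pi/3

Use the identity cos^2(3*t) = (1 + cos(6*t))/2.
An antiderivative is F(t) = t/2 + sin(6*t)/12.
Then F(pi/3) - F(-pi/3) = (pi/6) - (-pi/6) = pi/3.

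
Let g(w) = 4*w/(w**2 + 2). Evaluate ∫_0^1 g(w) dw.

log(9/4)

Let u = w**2 + 2, so du = 2*w dw. When w = 0, u = 2; when w = 1, u = 3.
The integral becomes 2·∫ 1/u du from 2 to 3, with antiderivative 2*log(u).
Back in w: F(w) = 2*log(w**2 + 2).
Then F(1) - F(0) = (log(9)) - (log(4)) = log(9/4).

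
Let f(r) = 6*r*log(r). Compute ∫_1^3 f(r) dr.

Integrate by parts once (u = ln r, dv = 6*r dr).
An antiderivative is F(r) = 3*r**2*(2*log(r) - 1)/2.
Then F(3) - F(1) = (-27/2 + 27*log(3)) - (-3/2) = -12 + 27*log(3).

-12 + 27*log(3)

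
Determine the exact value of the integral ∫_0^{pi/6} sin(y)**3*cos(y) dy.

1/64

Let u = sin(y), so du = cos(y) dy. When y = 0, u = 0; when y = pi/6, u = 1/2.
The integral becomes ∫ u**3 du from 0 to 1/2, with antiderivative u**4/4.
Back in y: F(y) = sin(y)**4/4.
Then F(pi/6) - F(0) = (1/64) - (0) = 1/64.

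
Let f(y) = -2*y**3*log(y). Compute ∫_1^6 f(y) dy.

-648*log(3) - 648*log(2) + 1295/8

Integrate by parts once (u = ln y, dv = -2*y**3 dy).
An antiderivative is F(y) = -y**4*(4*log(y) - 1)/8.
Then F(6) - F(1) = (-648*log(3) - 648*log(2) + 162) - (1/8) = -648*log(3) - 648*log(2) + 1295/8.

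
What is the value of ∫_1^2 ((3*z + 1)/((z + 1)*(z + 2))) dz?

Factor the denominator: z**2 + 3*z + 2 = (z + 2)(z + 1).
Partial fractions: (3*z + 1)/((z + 1)*(z + 2)) = 5/(z + 2) - 2/(z + 1).
An antiderivative is F(z) = -2*log(z + 1) + 5*log(z + 2).
Then F(2) - F(1) = (-2*log(3) + 10*log(2)) - (-2*log(2) + 5*log(3)) = -7*log(3) + 12*log(2).

-7*log(3) + 12*log(2)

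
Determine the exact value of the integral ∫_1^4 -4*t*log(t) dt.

15 - 64*log(2)

Integrate by parts once (u = ln t, dv = -4*t dt).
An antiderivative is F(t) = -t**2*(2*log(t) - 1).
Then F(4) - F(1) = (16 - 64*log(2)) - (1) = 15 - 64*log(2).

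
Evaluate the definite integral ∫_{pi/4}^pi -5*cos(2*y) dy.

An antiderivative is F(y) = -5*sin(2*y)/2.
Then F(pi) - F(pi/4) = (0) - (-5/2) = 5/2.

5/2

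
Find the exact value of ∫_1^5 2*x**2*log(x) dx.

Integrate by parts once (u = ln x, dv = 2*x**2 dx).
An antiderivative is F(x) = 2*x**3*(3*log(x) - 1)/9.
Then F(5) - F(1) = (-250/9 + 250*log(5)/3) - (-2/9) = -248/9 + 250*log(5)/3.

-248/9 + 250*log(5)/3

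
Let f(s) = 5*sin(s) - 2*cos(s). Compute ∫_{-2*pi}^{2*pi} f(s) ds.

0

An antiderivative is F(s) = -2*sin(s) - 5*cos(s).
Then F(2*pi) - F(-2*pi) = (-5) - (-5) = 0.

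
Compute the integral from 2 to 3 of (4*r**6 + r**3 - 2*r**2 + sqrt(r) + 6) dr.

By the power rule, an antiderivative is F(r) = 4*r**7/7 + r**4/4 + 2*r**(3/2)/3 - 2*r**3/3 + 6*r.
Then F(3) - F(2) = (2*sqrt(3) + 35559/28) - (4*sqrt(2)/3 + 1760/21) = -4*sqrt(2)/3 + 2*sqrt(3) + 99637/84.

-4*sqrt(2)/3 + 2*sqrt(3) + 99637/84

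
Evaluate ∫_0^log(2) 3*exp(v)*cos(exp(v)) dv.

-3*sin(1) + 3*sin(2)

Let u = exp(v), so du = exp(v) dv. When v = 0, u = 1; when v = log(2), u = 2.
The integral becomes 3·∫ cos(u) du from 1 to 2, with antiderivative 3*sin(u).
Back in v: F(v) = 3*sin(exp(v)).
Then F(log(2)) - F(0) = (3*sin(2)) - (3*sin(1)) = -3*sin(1) + 3*sin(2).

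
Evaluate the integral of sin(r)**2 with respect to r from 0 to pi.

Use the identity sin^2(r) = (1 - cos(2*r))/2.
An antiderivative is F(r) = r/2 - sin(2*r)/4.
Then F(pi) - F(0) = (pi/2) - (0) = pi/2.

pi/2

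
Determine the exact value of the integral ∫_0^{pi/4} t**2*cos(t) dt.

sqrt(2)*(-32 + pi**2 + 8*pi)/32

Integrate by parts twice (u = t^2, dv = cos(t) dt).
An antiderivative is F(t) = t**2*sin(t) + 2*t*cos(t) - 2*sin(t).
Then F(pi/4) - F(0) = (sqrt(2)*(-32 + pi**2 + 8*pi)/32) - (0) = sqrt(2)*(-32 + pi**2 + 8*pi)/32.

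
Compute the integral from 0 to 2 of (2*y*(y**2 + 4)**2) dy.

448/3

Let u = y**2 + 4, so du = 2*y dy. When y = 0, u = 4; when y = 2, u = 8.
The integral becomes ∫ u**2 du from 4 to 8, with antiderivative u**3/3.
Back in y: F(y) = (y**2 + 4)**3/3.
Then F(2) - F(0) = (512/3) - (64/3) = 448/3.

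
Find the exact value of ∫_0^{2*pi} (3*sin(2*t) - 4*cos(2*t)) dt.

0

An antiderivative is F(t) = -2*sin(2*t) - 3*cos(2*t)/2.
Then F(2*pi) - F(0) = (-3/2) - (-3/2) = 0.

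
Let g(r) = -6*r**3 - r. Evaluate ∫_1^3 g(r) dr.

-124

By the power rule, an antiderivative is F(r) = -3*r**4/2 - r**2/2.
Then F(3) - F(1) = (-126) - (-2) = -124.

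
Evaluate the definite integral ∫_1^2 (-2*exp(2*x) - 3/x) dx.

-exp(4) - log(8) + exp(2)

An antiderivative is F(x) = -exp(2*x) - 3*log(x).
Then F(2) - F(1) = (-exp(4) - log(8)) - (-exp(2)) = -exp(4) - log(8) + exp(2).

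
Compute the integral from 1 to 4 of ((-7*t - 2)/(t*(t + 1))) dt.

Factor the denominator: t**2 + t = (t + 1)t.
Partial fractions: (-7*t - 2)/(t*(t + 1)) = -5/(t + 1) - 2/t.
An antiderivative is F(t) = -2*log(t) - 5*log(t + 1).
Then F(4) - F(1) = (-5*log(5) - 4*log(2)) - (-log(32)) = -5*log(5) + log(2).

-5*log(5) + log(2)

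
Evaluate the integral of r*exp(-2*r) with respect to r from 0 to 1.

(-3 + exp(2))*exp(-2)/4

Integrate by parts once (u = r, dv = exp(-2*r) dr).
An antiderivative is F(r) = (-2*r - 1)*exp(-2*r)/4.
Then F(1) - F(0) = (-3*exp(-2)/4) - (-1/4) = (-3 + exp(2))*exp(-2)/4.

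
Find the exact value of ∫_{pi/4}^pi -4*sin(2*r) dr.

An antiderivative is F(r) = 2*cos(2*r).
Then F(pi) - F(pi/4) = (2) - (0) = 2.

2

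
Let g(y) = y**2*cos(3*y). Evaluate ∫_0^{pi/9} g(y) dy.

-sqrt(3)/27 + sqrt(3)*pi**2/486 + pi/81

Integrate by parts twice (u = y^2, dv = cos(3*y) dy).
An antiderivative is F(y) = y**2*sin(3*y)/3 + 2*y*cos(3*y)/9 - 2*sin(3*y)/27.
Then F(pi/9) - F(0) = (-sqrt(3)/27 + sqrt(3)*pi**2/486 + pi/81) - (0) = -sqrt(3)/27 + sqrt(3)*pi**2/486 + pi/81.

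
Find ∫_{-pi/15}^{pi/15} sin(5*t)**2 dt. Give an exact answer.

Use the identity sin^2(5*t) = (1 - cos(10*t))/2.
An antiderivative is F(t) = t/2 - sin(10*t)/20.
Then F(pi/15) - F(-pi/15) = (-sqrt(3)/40 + pi/30) - (-pi/30 + sqrt(3)/40) = -sqrt(3)/20 + pi/15.

-sqrt(3)/20 + pi/15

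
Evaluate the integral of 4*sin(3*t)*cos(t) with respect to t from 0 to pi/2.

2

Use the identity sin(3*t)cos(t) = [sin(4*t) + sin(2*t)]/2.
An antiderivative is F(t) = -cos(2*t) - cos(4*t)/2.
Then F(pi/2) - F(0) = (1/2) - (-3/2) = 2.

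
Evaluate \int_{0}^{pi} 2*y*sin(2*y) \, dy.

Integrate by parts once (u = y, dv = 2*sin(2*y) dy).
An antiderivative is F(y) = -y*cos(2*y) + sin(2*y)/2.
Then F(pi) - F(0) = (-pi) - (0) = -pi.

-pi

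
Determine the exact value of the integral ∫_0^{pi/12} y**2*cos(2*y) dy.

-1/8 + pi**2/576 + sqrt(3)*pi/48

Integrate by parts twice (u = y^2, dv = cos(2*y) dy).
An antiderivative is F(y) = y**2*sin(2*y)/2 + y*cos(2*y)/2 - sin(2*y)/4.
Then F(pi/12) - F(0) = (-1/8 + pi**2/576 + sqrt(3)*pi/48) - (0) = -1/8 + pi**2/576 + sqrt(3)*pi/48.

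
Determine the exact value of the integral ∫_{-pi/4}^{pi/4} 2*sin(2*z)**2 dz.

Use the identity sin^2(2*z) = (1 - cos(4*z))/2.
An antiderivative is F(z) = z - sin(4*z)/4.
Then F(pi/4) - F(-pi/4) = (pi/4) - (-pi/4) = pi/2.

pi/2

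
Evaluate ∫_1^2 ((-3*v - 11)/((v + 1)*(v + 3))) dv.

Factor the denominator: v**2 + 4*v + 3 = (v + 3)(v + 1).
Partial fractions: (-3*v - 11)/((v + 1)*(v + 3)) = 1/(v + 3) - 4/(v + 1).
An antiderivative is F(v) = -4*log(v + 1) + log(v + 3).
Then F(2) - F(1) = (log(5/81)) - (-log(4)) = log(20/81).

log(20/81)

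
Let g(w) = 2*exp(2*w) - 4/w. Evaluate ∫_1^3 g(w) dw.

-exp(2) - log(81) + exp(6)

An antiderivative is F(w) = exp(2*w) - 4*log(w).
Then F(3) - F(1) = (-log(81) + exp(6)) - (exp(2)) = -exp(2) - log(81) + exp(6).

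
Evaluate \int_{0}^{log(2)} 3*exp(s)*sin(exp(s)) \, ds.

Let u = exp(s), so du = exp(s) ds. When s = 0, u = 1; when s = log(2), u = 2.
The integral becomes 3·∫ sin(u) du from 1 to 2, with antiderivative -3*cos(u).
Back in s: F(s) = -3*cos(exp(s)).
Then F(log(2)) - F(0) = (-3*cos(2)) - (-3*cos(1)) = -3*cos(2) + 3*cos(1).

-3*cos(2) + 3*cos(1)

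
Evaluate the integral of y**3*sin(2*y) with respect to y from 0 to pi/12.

Integrate by parts 3 times (u = y^3, dv = sin(2*y) dy).
An antiderivative is F(y) = -y**3*cos(2*y)/2 + 3*y**2*sin(2*y)/4 + 3*y*cos(2*y)/4 - 3*sin(2*y)/8.
Then F(pi/12) - F(0) = (-3/16 - sqrt(3)*pi**3/6912 + pi**2/384 + sqrt(3)*pi/32) - (0) = -3/16 - sqrt(3)*pi**3/6912 + pi**2/384 + sqrt(3)*pi/32.

-3/16 - sqrt(3)*pi**3/6912 + pi**2/384 + sqrt(3)*pi/32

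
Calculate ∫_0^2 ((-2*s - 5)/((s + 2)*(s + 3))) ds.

Factor the denominator: s**2 + 5*s + 6 = (s + 3)(s + 2).
Partial fractions: (-2*s - 5)/((s + 2)*(s + 3)) = -1/(s + 3) - 1/(s + 2).
An antiderivative is F(s) = -log(s + 2) - log(s + 3).
Then F(2) - F(0) = (-log(20)) - (-log(6)) = log(3/10).

log(3/10)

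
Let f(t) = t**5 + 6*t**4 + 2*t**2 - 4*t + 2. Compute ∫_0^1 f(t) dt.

61/30

By the power rule, an antiderivative is F(t) = t**6/6 + 6*t**5/5 + 2*t**3/3 - 2*t**2 + 2*t.
Then F(1) - F(0) = (61/30) - (0) = 61/30.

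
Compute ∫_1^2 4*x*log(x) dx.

Integrate by parts once (u = ln x, dv = 4*x dx).
An antiderivative is F(x) = x**2*(2*log(x) - 1).
Then F(2) - F(1) = (-4 + 8*log(2)) - (-1) = -3 + 8*log(2).

-3 + 8*log(2)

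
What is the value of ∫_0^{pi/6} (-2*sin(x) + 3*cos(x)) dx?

An antiderivative is F(x) = 3*sin(x) + 2*cos(x).
Then F(pi/6) - F(0) = (3/2 + sqrt(3)) - (2) = -1/2 + sqrt(3).

-1/2 + sqrt(3)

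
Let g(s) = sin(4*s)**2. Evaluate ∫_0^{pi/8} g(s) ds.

pi/16

Use the identity sin^2(4*s) = (1 - cos(8*s))/2.
An antiderivative is F(s) = s/2 - sin(8*s)/16.
Then F(pi/8) - F(0) = (pi/16) - (0) = pi/16.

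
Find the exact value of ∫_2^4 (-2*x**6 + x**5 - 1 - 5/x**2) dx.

By the power rule, an antiderivative is F(x) = -2*x**7/7 + x**6/6 - x + 5/x.
Then F(4) - F(2) = (-336103/84) - (-1067/42) = -111323/28.

-111323/28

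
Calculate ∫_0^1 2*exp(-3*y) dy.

An antiderivative is F(y) = -2*exp(-3*y)/3.
Then F(1) - F(0) = (-2*exp(-3)/3) - (-2/3) = 2/3 - 2*exp(-3)/3.

2/3 - 2*exp(-3)/3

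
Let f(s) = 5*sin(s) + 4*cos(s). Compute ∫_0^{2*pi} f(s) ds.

0

An antiderivative is F(s) = 4*sin(s) - 5*cos(s).
Then F(2*pi) - F(0) = (-5) - (-5) = 0.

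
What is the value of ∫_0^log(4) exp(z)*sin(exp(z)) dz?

Let u = exp(z), so du = exp(z) dz. When z = 0, u = 1; when z = log(4), u = 4.
The integral becomes ∫ sin(u) du from 1 to 4, with antiderivative -cos(u).
Back in z: F(z) = -cos(exp(z)).
Then F(log(4)) - F(0) = (-cos(4)) - (-cos(1)) = cos(1) - cos(4).

cos(1) - cos(4)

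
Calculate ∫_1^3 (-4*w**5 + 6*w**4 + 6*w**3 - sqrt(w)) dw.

By the power rule, an antiderivative is F(w) = -2*w**6/3 + 6*w**5/5 + 3*w**4/2 - 2*w**(3/2)/3.
Then F(3) - F(1) = (-729/10 - 2*sqrt(3)) - (41/30) = -1114/15 - 2*sqrt(3).

-1114/15 - 2*sqrt(3)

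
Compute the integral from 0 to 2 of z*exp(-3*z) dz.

Integrate by parts once (u = z, dv = exp(-3*z) dz).
An antiderivative is F(z) = (-3*z - 1)*exp(-3*z)/9.
Then F(2) - F(0) = (-7*exp(-6)/9) - (-1/9) = (-7 + exp(6))*exp(-6)/9.

(-7 + exp(6))*exp(-6)/9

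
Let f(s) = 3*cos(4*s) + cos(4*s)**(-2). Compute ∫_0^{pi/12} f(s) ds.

5*sqrt(3)/8

An antiderivative is F(s) = 3*sin(4*s)/4 + tan(4*s)/4.
Then F(pi/12) - F(0) = (5*sqrt(3)/8) - (0) = 5*sqrt(3)/8.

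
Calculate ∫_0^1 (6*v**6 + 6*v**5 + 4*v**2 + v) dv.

By the power rule, an antiderivative is F(v) = 6*v**7/7 + v**6 + 4*v**3/3 + v**2/2.
Then F(1) - F(0) = (155/42) - (0) = 155/42.

155/42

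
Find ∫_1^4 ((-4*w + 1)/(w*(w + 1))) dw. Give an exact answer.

Factor the denominator: w**2 + w = (w + 1)w.
Partial fractions: (-4*w + 1)/(w*(w + 1)) = -5/(w + 1) + 1/w.
An antiderivative is F(w) = log(w) - 5*log(w + 1).
Then F(4) - F(1) = (-5*log(5) + 2*log(2)) - (-log(32)) = -5*log(5) + 7*log(2).

-5*log(5) + 7*log(2)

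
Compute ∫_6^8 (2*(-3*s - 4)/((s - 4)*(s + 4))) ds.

-6*log(2) - 2*log(3) + 2*log(5)

Factor the denominator: s**2 - 16 = (s + 4)(s - 4).
Partial fractions: 2*(-3*s - 4)/((s - 4)*(s + 4)) = -2/(s + 4) - 4/(s - 4).
An antiderivative is F(s) = -4*log(s - 4) - 2*log(s + 4).
Then F(8) - F(6) = (-12*log(2) - 2*log(3)) - (-6*log(2) - 2*log(5)) = -6*log(2) - 2*log(3) + 2*log(5).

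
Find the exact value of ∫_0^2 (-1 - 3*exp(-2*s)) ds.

-7/2 + 3*exp(-4)/2

An antiderivative is F(s) = -s + 3*exp(-2*s)/2.
Then F(2) - F(0) = (-2 + 3*exp(-4)/2) - (3/2) = -7/2 + 3*exp(-4)/2.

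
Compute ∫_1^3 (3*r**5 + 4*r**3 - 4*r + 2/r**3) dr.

By the power rule, an antiderivative is F(r) = r**6/2 + r**4 - 2*r**2 - 1/r**2.
Then F(3) - F(1) = (7693/18) - (-3/2) = 3860/9.

3860/9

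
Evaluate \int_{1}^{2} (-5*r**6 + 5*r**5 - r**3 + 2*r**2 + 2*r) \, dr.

-2881/84

By the power rule, an antiderivative is F(r) = -5*r**7/7 + 5*r**6/6 - r**4/4 + 2*r**3/3 + r**2.
Then F(2) - F(1) = (-688/21) - (43/28) = -2881/84.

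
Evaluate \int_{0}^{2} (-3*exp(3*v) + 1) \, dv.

An antiderivative is F(v) = -exp(3*v) + v.
Then F(2) - F(0) = (2 - exp(6)) - (-1) = 3 - exp(6).

3 - exp(6)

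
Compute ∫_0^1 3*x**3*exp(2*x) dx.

9/8 + 3*exp(2)/8

Integrate by parts 3 times (u = x^3, dv = 3*exp(2*x) dx).
An antiderivative is F(x) = (12*x**3 - 18*x**2 + 18*x - 9)*exp(2*x)/8.
Then F(1) - F(0) = (3*exp(2)/8) - (-9/8) = 9/8 + 3*exp(2)/8.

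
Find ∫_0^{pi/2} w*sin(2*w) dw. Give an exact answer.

Integrate by parts once (u = w, dv = sin(2*w) dw).
An antiderivative is F(w) = -w*cos(2*w)/2 + sin(2*w)/4.
Then F(pi/2) - F(0) = (pi/4) - (0) = pi/4.

pi/4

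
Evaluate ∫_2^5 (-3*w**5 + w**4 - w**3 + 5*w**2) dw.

By the power rule, an antiderivative is F(w) = -w**6/2 + w**5/5 - w**4/4 + 5*w**3/3.
Then F(5) - F(2) = (-85625/12) - (-244/15) = -142383/20.

-142383/20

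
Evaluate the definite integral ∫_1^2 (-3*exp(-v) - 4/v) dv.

An antiderivative is F(v) = -4*log(v) + 3*exp(-v).
Then F(2) - F(1) = (-4*log(2) + 3*exp(-2)) - (3*exp(-1)) = -4*log(2) - 3*exp(-1) + 3*exp(-2).

-4*log(2) - 3*exp(-1) + 3*exp(-2)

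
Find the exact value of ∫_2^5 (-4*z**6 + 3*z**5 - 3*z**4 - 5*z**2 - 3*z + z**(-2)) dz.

By the power rule, an antiderivative is F(z) = -4*z**7/7 + z**6/2 - 3*z**5/5 - 5*z**3/3 - 3*z**2/2 - 1/z.
Then F(5) - F(2) = (-4089896/105) - (-16837/210) = -544197/14.

-544197/14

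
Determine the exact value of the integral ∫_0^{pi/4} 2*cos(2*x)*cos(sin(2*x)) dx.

Let u = sin(2*x), so du = 2*cos(2*x) dx. When x = 0, u = 0; when x = pi/4, u = 1.
The integral becomes ∫ cos(u) du from 0 to 1, with antiderivative sin(u).
Back in x: F(x) = sin(sin(2*x)).
Then F(pi/4) - F(0) = (sin(1)) - (0) = sin(1).

sin(1)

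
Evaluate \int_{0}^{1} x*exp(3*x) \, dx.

1/9 + 2*exp(3)/9

Integrate by parts once (u = x, dv = exp(3*x) dx).
An antiderivative is F(x) = (3*x - 1)*exp(3*x)/9.
Then F(1) - F(0) = (2*exp(3)/9) - (-1/9) = 1/9 + 2*exp(3)/9.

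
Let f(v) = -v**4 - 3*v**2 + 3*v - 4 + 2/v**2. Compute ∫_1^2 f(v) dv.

By the power rule, an antiderivative is F(v) = -v**5/5 - v**3 + 3*v**2/2 - 4*v - 2/v.
Then F(2) - F(1) = (-87/5) - (-57/10) = -117/10.

-117/10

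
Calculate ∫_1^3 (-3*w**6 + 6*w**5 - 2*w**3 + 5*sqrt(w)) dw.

-5296/21 + 10*sqrt(3)

By the power rule, an antiderivative is F(w) = -3*w**7/7 + w**6 - w**4/2 + 10*w**(3/2)/3.
Then F(3) - F(1) = (-3483/14 + 10*sqrt(3)) - (143/42) = -5296/21 + 10*sqrt(3).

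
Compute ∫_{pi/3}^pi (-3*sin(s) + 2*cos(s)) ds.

-9/2 - sqrt(3)

An antiderivative is F(s) = 2*sin(s) + 3*cos(s).
Then F(pi) - F(pi/3) = (-3) - (3/2 + sqrt(3)) = -9/2 - sqrt(3).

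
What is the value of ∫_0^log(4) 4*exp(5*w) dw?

4092/5

Let u = exp(w), so du = exp(w) dw. When w = 0, u = 1; when w = log(4), u = 4.
The integral becomes 4·∫ u**4 du from 1 to 4, with antiderivative 4*u**5/5.
Back in w: F(w) = 4*exp(5*w)/5.
Then F(log(4)) - F(0) = (4096/5) - (4/5) = 4092/5.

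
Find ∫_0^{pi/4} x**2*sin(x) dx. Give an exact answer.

Integrate by parts twice (u = x^2, dv = sin(x) dx).
An antiderivative is F(x) = -x**2*cos(x) + 2*x*sin(x) + 2*cos(x).
Then F(pi/4) - F(0) = (sqrt(2)*(-pi**2 + 8*pi + 32)/32) - (2) = -2 - sqrt(2)*pi**2/32 + sqrt(2)*pi/4 + sqrt(2).

-2 - sqrt(2)*pi**2/32 + sqrt(2)*pi/4 + sqrt(2)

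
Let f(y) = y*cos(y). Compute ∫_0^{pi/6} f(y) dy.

-1 + pi/12 + sqrt(3)/2

Integrate by parts once (u = y, dv = cos(y) dy).
An antiderivative is F(y) = y*sin(y) + cos(y).
Then F(pi/6) - F(0) = (pi/12 + sqrt(3)/2) - (1) = -1 + pi/12 + sqrt(3)/2.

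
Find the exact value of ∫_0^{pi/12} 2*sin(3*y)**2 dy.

Use the identity sin^2(3*y) = (1 - cos(6*y))/2.
An antiderivative is F(y) = y - sin(6*y)/6.
Then F(pi/12) - F(0) = (-1/6 + pi/12) - (0) = -1/6 + pi/12.

-1/6 + pi/12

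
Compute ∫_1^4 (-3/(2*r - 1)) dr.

An antiderivative is F(r) = -3*log(2*r - 1)/2.
Then F(4) - F(1) = (-3*log(7)/2) - (0) = -3*log(7)/2.

-3*log(7)/2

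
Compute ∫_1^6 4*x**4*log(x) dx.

-1244 + 31104*log(6)/5

Integrate by parts once (u = ln x, dv = 4*x**4 dx).
An antiderivative is F(x) = 4*x**5*(5*log(x) - 1)/25.
Then F(6) - F(1) = (-31104/25 + 31104*log(6)/5) - (-4/25) = -1244 + 31104*log(6)/5.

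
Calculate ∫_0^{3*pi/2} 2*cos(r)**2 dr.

3*pi/2

Use the identity cos^2(r) = (1 + cos(2*r))/2.
An antiderivative is F(r) = r + sin(2*r)/2.
Then F(3*pi/2) - F(0) = (3*pi/2) - (0) = 3*pi/2.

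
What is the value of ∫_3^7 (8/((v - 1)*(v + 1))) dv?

Factor the denominator: v**2 - 1 = (v + 1)(v - 1).
Partial fractions: 8/((v - 1)*(v + 1)) = -4/(v + 1) + 4/(v - 1).
An antiderivative is F(v) = 4*log(v - 1) - 4*log(v + 1).
Then F(7) - F(3) = (-8*log(2) + 4*log(3)) - (-log(16)) = log(81/16).

log(81/16)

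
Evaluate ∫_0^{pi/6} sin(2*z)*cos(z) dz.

Use the identity sin(2*z)cos(z) = [sin(3*z) + sin(z)]/2.
An antiderivative is F(z) = -cos(z)/2 - cos(3*z)/6.
Then F(pi/6) - F(0) = (-sqrt(3)/4) - (-2/3) = 2/3 - sqrt(3)/4.

2/3 - sqrt(3)/4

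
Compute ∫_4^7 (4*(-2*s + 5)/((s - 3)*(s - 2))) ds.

-4*log(5) - 4*log(2)

Factor the denominator: s**2 - 5*s + 6 = (s - 2)(s - 3).
Partial fractions: 4*(-2*s + 5)/((s - 3)*(s - 2)) = -4/(s - 2) - 4/(s - 3).
An antiderivative is F(s) = -4*log(s - 3) - 4*log(s - 2).
Then F(7) - F(4) = (-4*log(5) - 8*log(2)) - (-log(16)) = -4*log(5) - 4*log(2).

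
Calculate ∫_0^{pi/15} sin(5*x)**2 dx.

Use the identity sin^2(5*x) = (1 - cos(10*x))/2.
An antiderivative is F(x) = x/2 - sin(10*x)/20.
Then F(pi/15) - F(0) = (-sqrt(3)/40 + pi/30) - (0) = -sqrt(3)/40 + pi/30.

-sqrt(3)/40 + pi/30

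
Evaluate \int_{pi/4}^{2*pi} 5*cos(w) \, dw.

-5*sqrt(2)/2

An antiderivative is F(w) = 5*sin(w).
Then F(2*pi) - F(pi/4) = (0) - (5*sqrt(2)/2) = -5*sqrt(2)/2.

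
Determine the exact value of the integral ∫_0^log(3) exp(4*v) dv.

20

Let u = exp(v), so du = exp(v) dv. When v = 0, u = 1; when v = log(3), u = 3.
The integral becomes ∫ u**3 du from 1 to 3, with antiderivative u**4/4.
Back in v: F(v) = exp(4*v)/4.
Then F(log(3)) - F(0) = (81/4) - (1/4) = 20.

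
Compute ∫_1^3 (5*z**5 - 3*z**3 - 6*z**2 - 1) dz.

1478/3

By the power rule, an antiderivative is F(z) = 5*z**6/6 - 3*z**4/4 - 2*z**3 - z.
Then F(3) - F(1) = (1959/4) - (-35/12) = 1478/3.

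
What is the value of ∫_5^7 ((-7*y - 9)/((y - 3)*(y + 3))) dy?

-log(50)

Factor the denominator: y**2 - 9 = (y + 3)(y - 3).
Partial fractions: (-7*y - 9)/((y - 3)*(y + 3)) = -2/(y + 3) - 5/(y - 3).
An antiderivative is F(y) = -5*log(y - 3) - 2*log(y + 3).
Then F(7) - F(5) = (-12*log(2) - 2*log(5)) - (-11*log(2)) = -log(50).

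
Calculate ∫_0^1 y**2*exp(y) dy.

-2 + E

Integrate by parts twice (u = y^2, dv = exp(y) dy).
An antiderivative is F(y) = (y**2 - 2*y + 2)*exp(y).
Then F(1) - F(0) = (E) - (2) = -2 + E.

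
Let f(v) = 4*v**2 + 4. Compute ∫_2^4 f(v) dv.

248/3

By the power rule, an antiderivative is F(v) = 4*v**3/3 + 4*v.
Then F(4) - F(2) = (304/3) - (56/3) = 248/3.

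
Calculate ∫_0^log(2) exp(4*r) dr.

15/4

Let u = exp(r), so du = exp(r) dr. When r = 0, u = 1; when r = log(2), u = 2.
The integral becomes ∫ u**3 du from 1 to 2, with antiderivative u**4/4.
Back in r: F(r) = exp(4*r)/4.
Then F(log(2)) - F(0) = (4) - (1/4) = 15/4.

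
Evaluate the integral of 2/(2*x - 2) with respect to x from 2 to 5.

log(4)

An antiderivative is F(x) = log(2*x - 2).
Then F(5) - F(2) = (log(8)) - (log(2)) = log(4).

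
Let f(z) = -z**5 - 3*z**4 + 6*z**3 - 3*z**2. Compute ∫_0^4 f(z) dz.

-14656/15

By the power rule, an antiderivative is F(z) = -z**6/6 - 3*z**5/5 + 3*z**4/2 - z**3.
Then F(4) - F(0) = (-14656/15) - (0) = -14656/15.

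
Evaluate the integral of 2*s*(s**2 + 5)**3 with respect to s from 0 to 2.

Let u = s**2 + 5, so du = 2*s ds. When s = 0, u = 5; when s = 2, u = 9.
The integral becomes ∫ u**3 du from 5 to 9, with antiderivative u**4/4.
Back in s: F(s) = (s**2 + 5)**4/4.
Then F(2) - F(0) = (6561/4) - (625/4) = 1484.

1484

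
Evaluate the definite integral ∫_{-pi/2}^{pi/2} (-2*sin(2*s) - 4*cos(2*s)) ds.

An antiderivative is F(s) = -2*sin(2*s) + cos(2*s).
Then F(pi/2) - F(-pi/2) = (-1) - (-1) = 0.

0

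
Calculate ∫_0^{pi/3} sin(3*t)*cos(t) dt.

Use the identity sin(3*t)cos(t) = [sin(4*t) + sin(2*t)]/2.
An antiderivative is F(t) = -cos(2*t)/4 - cos(4*t)/8.
Then F(pi/3) - F(0) = (3/16) - (-3/8) = 9/16.

9/16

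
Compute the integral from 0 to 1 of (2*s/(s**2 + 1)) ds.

Let u = s**2 + 1, so du = 2*s ds. When s = 0, u = 1; when s = 1, u = 2.
The integral becomes ∫ 1/u du from 1 to 2, with antiderivative log(u).
Back in s: F(s) = log(s**2 + 1).
Then F(1) - F(0) = (log(2)) - (0) = log(2).

log(2)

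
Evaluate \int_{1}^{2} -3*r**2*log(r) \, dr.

7/3 - 8*log(2)

Integrate by parts once (u = ln r, dv = -3*r**2 dr).
An antiderivative is F(r) = -r**3*(3*log(r) - 1)/3.
Then F(2) - F(1) = (8/3 - 8*log(2)) - (1/3) = 7/3 - 8*log(2).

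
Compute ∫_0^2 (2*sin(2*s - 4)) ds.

Let u = 2*s - 4, so du = 2 ds. When s = 0, u = -4; when s = 2, u = 0.
The integral becomes ∫ sin(u) du from -4 to 0, with antiderivative -cos(u).
Back in s: F(s) = -cos(2*s - 4).
Then F(2) - F(0) = (-1) - (-cos(4)) = -1 + cos(4).

-1 + cos(4)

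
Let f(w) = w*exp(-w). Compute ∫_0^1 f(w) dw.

Integrate by parts once (u = w, dv = exp(-w) dw).
An antiderivative is F(w) = (-w - 1)*exp(-w).
Then F(1) - F(0) = (-2*exp(-1)) - (-1) = 1 - 2*exp(-1).

1 - 2*exp(-1)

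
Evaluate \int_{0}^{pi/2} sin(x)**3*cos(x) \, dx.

Let u = sin(x), so du = cos(x) dx. When x = 0, u = 0; when x = pi/2, u = 1.
The integral becomes ∫ u**3 du from 0 to 1, with antiderivative u**4/4.
Back in x: F(x) = sin(x)**4/4.
Then F(pi/2) - F(0) = (1/4) - (0) = 1/4.

1/4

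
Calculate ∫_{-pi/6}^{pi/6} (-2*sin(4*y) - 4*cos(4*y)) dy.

-sqrt(3)

An antiderivative is F(y) = -sin(4*y) + cos(4*y)/2.
Then F(pi/6) - F(-pi/6) = (-sqrt(3)/2 - 1/4) - (-1/4 + sqrt(3)/2) = -sqrt(3).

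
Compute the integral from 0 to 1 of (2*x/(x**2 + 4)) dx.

log(5/4)

Let u = x**2 + 4, so du = 2*x dx. When x = 0, u = 4; when x = 1, u = 5.
The integral becomes ∫ 1/u du from 4 to 5, with antiderivative log(u).
Back in x: F(x) = log(x**2 + 4).
Then F(1) - F(0) = (log(5)) - (log(4)) = log(5/4).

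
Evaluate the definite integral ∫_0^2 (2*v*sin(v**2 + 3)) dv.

cos(3) - cos(7)

Let u = v**2 + 3, so du = 2*v dv. When v = 0, u = 3; when v = 2, u = 7.
The integral becomes ∫ sin(u) du from 3 to 7, with antiderivative -cos(u).
Back in v: F(v) = -cos(v**2 + 3).
Then F(2) - F(0) = (-cos(7)) - (-cos(3)) = cos(3) - cos(7).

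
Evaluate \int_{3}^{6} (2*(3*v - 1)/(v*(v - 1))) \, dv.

Factor the denominator: v**2 - v = v(v - 1).
Partial fractions: 2*(3*v - 1)/(v*(v - 1)) = 2/v + 4/(v - 1).
An antiderivative is F(v) = 2*log(v) + 4*log(v - 1).
Then F(6) - F(3) = (2*log(2) + 2*log(3) + 4*log(5)) - (2*log(3) + 4*log(2)) = -2*log(2) + 4*log(5).

-2*log(2) + 4*log(5)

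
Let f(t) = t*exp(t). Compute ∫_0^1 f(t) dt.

Integrate by parts once (u = t, dv = exp(t) dt).
An antiderivative is F(t) = (t - 1)*exp(t).
Then F(1) - F(0) = (0) - (-1) = 1.

1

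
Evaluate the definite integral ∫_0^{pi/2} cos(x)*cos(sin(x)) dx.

Let u = sin(x), so du = cos(x) dx. When x = 0, u = 0; when x = pi/2, u = 1.
The integral becomes ∫ cos(u) du from 0 to 1, with antiderivative sin(u).
Back in x: F(x) = sin(sin(x)).
Then F(pi/2) - F(0) = (sin(1)) - (0) = sin(1).

sin(1)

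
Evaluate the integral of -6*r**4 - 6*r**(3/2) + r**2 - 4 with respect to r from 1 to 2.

By the power rule, an antiderivative is F(r) = -12*r**(5/2)/5 - 6*r**5/5 + r**3/3 - 4*r.
Then F(2) - F(1) = (-656/15 - 48*sqrt(2)/5) - (-109/15) = -547/15 - 48*sqrt(2)/5.

-547/15 - 48*sqrt(2)/5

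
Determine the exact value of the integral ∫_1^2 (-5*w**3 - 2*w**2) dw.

-281/12

By the power rule, an antiderivative is F(w) = -5*w**4/4 - 2*w**3/3.
Then F(2) - F(1) = (-76/3) - (-23/12) = -281/12.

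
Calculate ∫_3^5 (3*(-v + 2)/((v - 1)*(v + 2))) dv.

-4*log(7) + log(2) + 4*log(5)

Factor the denominator: v**2 + v - 2 = (v + 2)(v - 1).
Partial fractions: 3*(-v + 2)/((v - 1)*(v + 2)) = -4/(v + 2) + 1/(v - 1).
An antiderivative is F(v) = log(v - 1) - 4*log(v + 2).
Then F(5) - F(3) = (-4*log(7) + 2*log(2)) - (-4*log(5) + log(2)) = -4*log(7) + log(2) + 4*log(5).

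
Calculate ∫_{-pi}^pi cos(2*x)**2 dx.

pi

Use the identity cos^2(2*x) = (1 + cos(4*x))/2.
An antiderivative is F(x) = x/2 + sin(4*x)/8.
Then F(pi) - F(-pi) = (pi/2) - (-pi/2) = pi.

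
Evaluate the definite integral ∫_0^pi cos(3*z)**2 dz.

pi/2

Use the identity cos^2(3*z) = (1 + cos(6*z))/2.
An antiderivative is F(z) = z/2 + sin(6*z)/12.
Then F(pi) - F(0) = (pi/2) - (0) = pi/2.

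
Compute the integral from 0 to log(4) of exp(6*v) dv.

1365/2

Let u = exp(v), so du = exp(v) dv. When v = 0, u = 1; when v = log(4), u = 4.
The integral becomes ∫ u**5 du from 1 to 4, with antiderivative u**6/6.
Back in v: F(v) = exp(6*v)/6.
Then F(log(4)) - F(0) = (2048/3) - (1/6) = 1365/2.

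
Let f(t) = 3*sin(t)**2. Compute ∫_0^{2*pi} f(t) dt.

3*pi

Use the identity sin^2(t) = (1 - cos(2*t))/2.
An antiderivative is F(t) = 3*t/2 - 3*sin(2*t)/4.
Then F(2*pi) - F(0) = (3*pi) - (0) = 3*pi.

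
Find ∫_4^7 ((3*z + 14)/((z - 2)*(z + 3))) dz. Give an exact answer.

-5*log(2) + log(7) + 3*log(5)

Factor the denominator: z**2 + z - 6 = (z + 3)(z - 2).
Partial fractions: (3*z + 14)/((z - 2)*(z + 3)) = -1/(z + 3) + 4/(z - 2).
An antiderivative is F(z) = 4*log(z - 2) - log(z + 3).
Then F(7) - F(4) = (-log(2) + 3*log(5)) - (log(16/7)) = -5*log(2) + log(7) + 3*log(5).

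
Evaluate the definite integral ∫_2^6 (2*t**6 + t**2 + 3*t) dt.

By the power rule, an antiderivative is F(t) = 2*t**7/7 + t**3/3 + 3*t**2/2.
Then F(6) - F(2) = (560754/7) - (950/21) = 1681312/21.

1681312/21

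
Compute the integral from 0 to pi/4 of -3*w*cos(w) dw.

-3*sqrt(2)/2 - 3*sqrt(2)*pi/8 + 3

Integrate by parts once (u = w, dv = -3*cos(w) dw).
An antiderivative is F(w) = -3*w*sin(w) - 3*cos(w).
Then F(pi/4) - F(0) = (3*sqrt(2)*(-4 - pi)/8) - (-3) = -3*sqrt(2)/2 - 3*sqrt(2)*pi/8 + 3.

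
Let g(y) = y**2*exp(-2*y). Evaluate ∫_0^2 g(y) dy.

Integrate by parts twice (u = y^2, dv = exp(-2*y) dy).
An antiderivative is F(y) = (-2*y**2 - 2*y - 1)*exp(-2*y)/4.
Then F(2) - F(0) = (-13*exp(-4)/4) - (-1/4) = (-13 + exp(4))*exp(-4)/4.

(-13 + exp(4))*exp(-4)/4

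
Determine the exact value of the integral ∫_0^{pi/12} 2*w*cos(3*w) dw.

Integrate by parts once (u = w, dv = 2*cos(3*w) dw).
An antiderivative is F(w) = 2*w*sin(3*w)/3 + 2*cos(3*w)/9.
Then F(pi/12) - F(0) = (sqrt(2)*(pi + 4)/36) - (2/9) = -2/9 + sqrt(2)*pi/36 + sqrt(2)/9.

-2/9 + sqrt(2)*pi/36 + sqrt(2)/9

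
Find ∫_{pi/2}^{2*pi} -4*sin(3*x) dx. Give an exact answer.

4/3

An antiderivative is F(x) = 4*cos(3*x)/3.
Then F(2*pi) - F(pi/2) = (4/3) - (0) = 4/3.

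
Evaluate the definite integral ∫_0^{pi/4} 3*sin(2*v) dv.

An antiderivative is F(v) = -3*cos(2*v)/2.
Then F(pi/4) - F(0) = (0) - (-3/2) = 3/2.

3/2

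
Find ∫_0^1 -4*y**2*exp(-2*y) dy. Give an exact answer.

Integrate by parts twice (u = y^2, dv = -4*exp(-2*y) dy).
An antiderivative is F(y) = (2*y**2 + 2*y + 1)*exp(-2*y).
Then F(1) - F(0) = (5*exp(-2)) - (1) = -1 + 5*exp(-2).

-1 + 5*exp(-2)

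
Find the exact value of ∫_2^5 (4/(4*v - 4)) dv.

log(4)

An antiderivative is F(v) = log(4*v - 4).
Then F(5) - F(2) = (log(16)) - (log(4)) = log(4).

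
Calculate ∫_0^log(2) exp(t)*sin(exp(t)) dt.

-cos(2) + cos(1)

Let u = exp(t), so du = exp(t) dt. When t = 0, u = 1; when t = log(2), u = 2.
The integral becomes ∫ sin(u) du from 1 to 2, with antiderivative -cos(u).
Back in t: F(t) = -cos(exp(t)).
Then F(log(2)) - F(0) = (-cos(2)) - (-cos(1)) = -cos(2) + cos(1).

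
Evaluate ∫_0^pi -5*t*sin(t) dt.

Integrate by parts once (u = t, dv = -5*sin(t) dt).
An antiderivative is F(t) = 5*t*cos(t) - 5*sin(t).
Then F(pi) - F(0) = (-5*pi) - (0) = -5*pi.

-5*pi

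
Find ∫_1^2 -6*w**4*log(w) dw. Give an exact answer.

Integrate by parts once (u = ln w, dv = -6*w**4 dw).
An antiderivative is F(w) = -6*w**5*(5*log(w) - 1)/25.
Then F(2) - F(1) = (192/25 - 192*log(2)/5) - (6/25) = 186/25 - 192*log(2)/5.

186/25 - 192*log(2)/5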